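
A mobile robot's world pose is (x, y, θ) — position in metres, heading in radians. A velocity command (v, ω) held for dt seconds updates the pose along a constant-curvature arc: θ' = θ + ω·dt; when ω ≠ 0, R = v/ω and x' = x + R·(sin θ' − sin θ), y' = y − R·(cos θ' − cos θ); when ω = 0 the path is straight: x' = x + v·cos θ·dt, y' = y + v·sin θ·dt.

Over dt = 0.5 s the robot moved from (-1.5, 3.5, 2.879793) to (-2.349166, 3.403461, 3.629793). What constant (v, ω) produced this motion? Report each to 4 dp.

Δθ = 3.629793 − 2.879793 = 0.750000
ω = Δθ/dt = 0.750000/0.5 = 1.5000
R = Δx/(sin θ' − sin θ) = 1.1667
v = R·ω = 1.1667·1.5000 = 1.7500

v = 1.7500, ω = 1.5000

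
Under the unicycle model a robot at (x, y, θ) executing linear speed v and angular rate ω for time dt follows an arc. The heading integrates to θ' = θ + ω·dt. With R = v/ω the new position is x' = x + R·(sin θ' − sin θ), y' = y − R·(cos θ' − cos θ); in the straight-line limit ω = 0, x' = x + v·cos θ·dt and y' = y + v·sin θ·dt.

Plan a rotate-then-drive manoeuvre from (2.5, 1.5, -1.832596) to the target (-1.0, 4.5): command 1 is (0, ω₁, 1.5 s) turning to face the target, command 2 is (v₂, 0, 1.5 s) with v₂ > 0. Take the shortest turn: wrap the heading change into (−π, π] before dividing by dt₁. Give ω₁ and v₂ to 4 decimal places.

ω₁ = -1.3451, v₂ = 3.0732

heading to target = atan2(4.5−1.5, -1−2.5) = 2.4330
Δθ = wrap(2.4330 − -1.8326) = -2.0176; ω₁ = Δθ/dt₁ = -1.3451
distance = √((-1−2.5)² + (4.5−1.5)²) = 4.6098; v₂ = distance/dt₂ = 3.0732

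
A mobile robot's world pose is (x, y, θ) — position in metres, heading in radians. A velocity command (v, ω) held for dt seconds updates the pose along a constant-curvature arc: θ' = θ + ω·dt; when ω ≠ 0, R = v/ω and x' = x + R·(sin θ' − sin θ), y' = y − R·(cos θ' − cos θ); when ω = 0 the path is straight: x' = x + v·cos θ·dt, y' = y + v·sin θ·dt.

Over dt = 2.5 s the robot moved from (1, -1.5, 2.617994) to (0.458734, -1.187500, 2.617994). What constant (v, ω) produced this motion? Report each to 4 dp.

Δθ = 2.617994 − 2.617994 = 0.000000
ω = Δθ/dt = 0.000000/2.5 = 0.0000
ω = 0 → v = (Δx·cos θ + Δy·sin θ)/dt = 0.2500

v = 0.2500, ω = 0.0000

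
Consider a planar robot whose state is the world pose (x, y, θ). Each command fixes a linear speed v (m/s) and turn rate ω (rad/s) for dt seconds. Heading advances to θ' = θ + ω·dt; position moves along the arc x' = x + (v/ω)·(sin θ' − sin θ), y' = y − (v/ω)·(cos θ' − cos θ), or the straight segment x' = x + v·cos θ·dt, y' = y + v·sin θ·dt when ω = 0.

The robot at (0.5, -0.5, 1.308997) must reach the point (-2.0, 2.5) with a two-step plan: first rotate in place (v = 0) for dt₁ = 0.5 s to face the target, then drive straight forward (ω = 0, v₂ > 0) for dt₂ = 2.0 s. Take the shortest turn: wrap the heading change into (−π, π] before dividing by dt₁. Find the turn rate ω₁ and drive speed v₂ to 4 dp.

ω₁ = 1.9131, v₂ = 1.9526

heading to target = atan2(2.5−-0.5, -2−0.5) = 2.2655
Δθ = wrap(2.2655 − 1.3090) = 0.9565; ω₁ = Δθ/dt₁ = 1.9131
distance = √((-2−0.5)² + (2.5−-0.5)²) = 3.9051; v₂ = distance/dt₂ = 1.9526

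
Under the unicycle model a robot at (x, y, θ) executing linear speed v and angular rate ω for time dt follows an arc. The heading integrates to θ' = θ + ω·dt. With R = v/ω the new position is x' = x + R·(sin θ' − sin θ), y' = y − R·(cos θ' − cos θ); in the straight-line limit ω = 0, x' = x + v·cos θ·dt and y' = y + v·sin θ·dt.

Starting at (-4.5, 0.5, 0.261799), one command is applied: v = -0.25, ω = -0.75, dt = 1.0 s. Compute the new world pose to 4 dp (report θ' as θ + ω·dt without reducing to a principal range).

θ' = 0.2618 + -0.75·1.0 = -0.4882
R = v/ω = -0.25/-0.75 = 0.3333
x' = -4.5 + 0.3333·(sin -0.4882 − sin 0.2618) = -4.7426
y' = 0.5 − 0.3333·(cos -0.4882 − cos 0.2618) = 0.5276

(-4.7426, 0.5276, -0.4882)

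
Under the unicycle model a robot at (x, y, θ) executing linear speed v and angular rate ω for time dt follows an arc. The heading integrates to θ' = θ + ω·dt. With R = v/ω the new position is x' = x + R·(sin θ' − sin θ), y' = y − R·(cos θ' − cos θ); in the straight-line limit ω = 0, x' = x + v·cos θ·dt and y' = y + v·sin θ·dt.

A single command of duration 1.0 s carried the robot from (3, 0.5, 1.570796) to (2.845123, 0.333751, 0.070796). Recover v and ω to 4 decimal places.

Δθ = 0.070796 − 1.570796 = -1.500000
ω = Δθ/dt = -1.500000/1.0 = -1.5000
R = −Δy/(cos θ' − cos θ) = 0.1667
v = R·ω = 0.1667·-1.5000 = -0.2500

v = -0.2500, ω = -1.5000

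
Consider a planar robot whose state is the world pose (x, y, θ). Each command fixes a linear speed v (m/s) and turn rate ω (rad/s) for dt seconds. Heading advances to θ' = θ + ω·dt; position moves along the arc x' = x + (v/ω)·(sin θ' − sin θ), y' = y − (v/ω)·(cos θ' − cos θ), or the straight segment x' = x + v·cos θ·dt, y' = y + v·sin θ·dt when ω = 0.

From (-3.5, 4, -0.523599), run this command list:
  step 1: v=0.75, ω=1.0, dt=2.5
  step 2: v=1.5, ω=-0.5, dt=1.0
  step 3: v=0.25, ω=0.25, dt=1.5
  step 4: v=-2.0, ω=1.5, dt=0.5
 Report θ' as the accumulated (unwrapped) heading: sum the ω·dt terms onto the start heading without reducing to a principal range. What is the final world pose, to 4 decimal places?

step 1: θ'=1.9764 (R=0.7500) → pose (-2.4359, 4.9454, 1.9764)
step 2: θ'=1.4764 (R=-3.0000) → pose (-2.6659, 6.4119, 1.4764)
step 3: θ'=1.8514 (R=1.0000) → pose (-2.7006, 6.7831, 1.8514)
step 4: θ'=2.6014 (R=-1.3333) → pose (-2.1051, 6.0089, 2.6014)

(-2.1051, 6.0089, 2.6014)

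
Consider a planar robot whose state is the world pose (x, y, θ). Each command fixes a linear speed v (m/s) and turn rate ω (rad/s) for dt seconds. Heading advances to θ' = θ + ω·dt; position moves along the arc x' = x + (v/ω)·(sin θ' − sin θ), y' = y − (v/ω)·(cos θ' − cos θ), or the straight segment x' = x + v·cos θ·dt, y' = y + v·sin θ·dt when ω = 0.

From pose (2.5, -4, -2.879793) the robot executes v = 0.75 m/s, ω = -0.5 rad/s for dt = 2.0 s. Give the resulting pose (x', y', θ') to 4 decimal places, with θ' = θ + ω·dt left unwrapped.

θ' = -2.8798 + -0.5·2.0 = -3.8798
R = v/ω = 0.75/-0.5 = -1.5000
x' = 2.5 + -1.5000·(sin -3.8798 − sin -2.8798) = 1.1023
y' = -4 − -1.5000·(cos -3.8798 − cos -2.8798) = -3.6606

(1.1023, -3.6606, -3.8798)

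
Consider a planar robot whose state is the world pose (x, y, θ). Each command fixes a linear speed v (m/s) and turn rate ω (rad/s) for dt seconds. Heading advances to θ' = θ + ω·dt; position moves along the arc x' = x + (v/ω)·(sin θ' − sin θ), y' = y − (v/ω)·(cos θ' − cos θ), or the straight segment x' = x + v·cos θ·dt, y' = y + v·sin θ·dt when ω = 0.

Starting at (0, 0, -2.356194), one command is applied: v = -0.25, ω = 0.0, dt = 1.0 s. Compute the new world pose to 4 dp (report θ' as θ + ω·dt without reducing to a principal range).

θ' = -2.3562 + 0.0·1.0 = -2.3562
ω = 0 → straight: x' = 0 + -0.25·cos(-2.3562)·1.0 = 0.1768
y' = 0 + -0.25·sin(-2.3562)·1.0 = 0.1768

(0.1768, 0.1768, -2.3562)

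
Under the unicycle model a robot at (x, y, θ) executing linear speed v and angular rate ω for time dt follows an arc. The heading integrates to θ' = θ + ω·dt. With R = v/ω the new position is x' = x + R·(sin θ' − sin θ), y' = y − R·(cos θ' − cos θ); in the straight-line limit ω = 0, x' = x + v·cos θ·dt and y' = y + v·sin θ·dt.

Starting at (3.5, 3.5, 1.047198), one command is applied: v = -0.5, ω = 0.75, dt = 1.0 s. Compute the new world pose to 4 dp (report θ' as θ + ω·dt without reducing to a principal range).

(3.4277, 3.0170, 1.7972)

θ' = 1.0472 + 0.75·1.0 = 1.7972
R = v/ω = -0.5/0.75 = -0.6667
x' = 3.5 + -0.6667·(sin 1.7972 − sin 1.0472) = 3.4277
y' = 3.5 − -0.6667·(cos 1.7972 − cos 1.0472) = 3.0170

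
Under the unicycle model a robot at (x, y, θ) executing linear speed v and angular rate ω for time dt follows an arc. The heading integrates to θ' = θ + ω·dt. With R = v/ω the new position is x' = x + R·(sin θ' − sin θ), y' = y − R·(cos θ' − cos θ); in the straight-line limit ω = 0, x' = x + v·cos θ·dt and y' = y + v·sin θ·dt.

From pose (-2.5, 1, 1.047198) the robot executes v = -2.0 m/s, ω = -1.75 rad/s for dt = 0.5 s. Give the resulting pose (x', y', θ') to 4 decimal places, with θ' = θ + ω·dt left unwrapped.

(-3.2939, 0.4455, 0.1722)

θ' = 1.0472 + -1.75·0.5 = 0.1722
R = v/ω = -2.0/-1.75 = 1.1429
x' = -2.5 + 1.1429·(sin 0.1722 − sin 1.0472) = -3.2939
y' = 1 − 1.1429·(cos 0.1722 − cos 1.0472) = 0.4455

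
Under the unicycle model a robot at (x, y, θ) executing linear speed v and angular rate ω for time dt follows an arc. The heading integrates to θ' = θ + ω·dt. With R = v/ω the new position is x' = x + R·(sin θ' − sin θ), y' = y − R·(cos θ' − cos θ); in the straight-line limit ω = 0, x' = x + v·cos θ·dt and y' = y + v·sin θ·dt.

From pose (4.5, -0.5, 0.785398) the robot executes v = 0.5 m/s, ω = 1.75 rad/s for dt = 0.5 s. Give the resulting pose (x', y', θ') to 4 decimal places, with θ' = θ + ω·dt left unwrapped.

(4.5825, -0.2724, 1.6604)

θ' = 0.7854 + 1.75·0.5 = 1.6604
R = v/ω = 0.5/1.75 = 0.2857
x' = 4.5 + 0.2857·(sin 1.6604 − sin 0.7854) = 4.5825
y' = -0.5 − 0.2857·(cos 1.6604 − cos 0.7854) = -0.2724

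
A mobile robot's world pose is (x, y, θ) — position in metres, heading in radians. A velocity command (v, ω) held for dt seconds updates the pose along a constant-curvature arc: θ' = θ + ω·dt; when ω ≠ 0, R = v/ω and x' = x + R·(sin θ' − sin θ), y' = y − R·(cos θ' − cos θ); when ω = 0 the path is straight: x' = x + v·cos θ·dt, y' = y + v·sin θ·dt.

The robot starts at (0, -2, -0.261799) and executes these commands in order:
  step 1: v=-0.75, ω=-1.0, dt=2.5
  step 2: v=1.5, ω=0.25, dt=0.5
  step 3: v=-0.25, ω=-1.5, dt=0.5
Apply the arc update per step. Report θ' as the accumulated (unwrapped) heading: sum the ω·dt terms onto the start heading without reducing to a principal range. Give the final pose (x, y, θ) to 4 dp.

step 1: θ'=-2.7618 (R=0.7500) → pose (-0.0839, -0.5790, -2.7618)
step 2: θ'=-2.6368 (R=6.0000) → pose (-0.7613, -0.8998, -2.6368)
step 3: θ'=-3.3868 (R=0.1667) → pose (-0.6403, -0.8840, -3.3868)

(-0.6403, -0.8840, -3.3868)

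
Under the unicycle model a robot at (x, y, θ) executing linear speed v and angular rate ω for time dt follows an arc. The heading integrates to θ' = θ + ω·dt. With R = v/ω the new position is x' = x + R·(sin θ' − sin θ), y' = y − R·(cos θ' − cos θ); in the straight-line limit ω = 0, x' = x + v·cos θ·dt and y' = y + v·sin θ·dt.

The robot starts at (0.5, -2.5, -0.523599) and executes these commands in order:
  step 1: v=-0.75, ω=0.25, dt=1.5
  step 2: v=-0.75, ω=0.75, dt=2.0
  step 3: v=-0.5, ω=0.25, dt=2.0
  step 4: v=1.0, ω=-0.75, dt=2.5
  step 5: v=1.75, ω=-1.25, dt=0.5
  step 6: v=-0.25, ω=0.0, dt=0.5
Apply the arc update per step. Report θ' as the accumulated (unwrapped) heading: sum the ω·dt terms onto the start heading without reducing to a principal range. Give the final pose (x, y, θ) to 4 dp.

(0.3761, -2.3978, -0.6486)

step 1: θ'=-0.1486 (R=-3.0000) → pose (-0.5558, -2.1311, -0.1486)
step 2: θ'=1.3514 (R=-1.0000) → pose (-1.6799, -2.9025, 1.3514)
step 3: θ'=1.8514 (R=-2.0000) → pose (-1.6496, -3.8916, 1.8514)
step 4: θ'=-0.0236 (R=-1.3333) → pose (-0.3370, -2.1894, -0.0236)
step 5: θ'=-0.6486 (R=-1.4000) → pose (0.4757, -2.4733, -0.6486)
step 6: θ'=-0.6486 (straight) → pose (0.3761, -2.3978, -0.6486)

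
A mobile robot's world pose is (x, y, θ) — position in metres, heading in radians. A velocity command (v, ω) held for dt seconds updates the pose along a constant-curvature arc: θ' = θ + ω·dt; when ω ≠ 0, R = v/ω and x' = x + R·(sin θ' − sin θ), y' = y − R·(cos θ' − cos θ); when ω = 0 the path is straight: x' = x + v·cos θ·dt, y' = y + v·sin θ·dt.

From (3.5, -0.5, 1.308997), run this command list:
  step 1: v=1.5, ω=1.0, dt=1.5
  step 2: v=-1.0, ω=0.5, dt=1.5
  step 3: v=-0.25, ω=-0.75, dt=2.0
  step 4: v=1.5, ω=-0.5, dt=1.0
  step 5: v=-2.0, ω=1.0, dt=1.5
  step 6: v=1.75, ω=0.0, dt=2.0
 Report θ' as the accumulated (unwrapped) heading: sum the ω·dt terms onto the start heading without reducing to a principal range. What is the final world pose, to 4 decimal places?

step 1: θ'=2.8090 (R=1.5000) → pose (2.5409, 1.3060, 2.8090)
step 2: θ'=3.5590 (R=-2.0000) → pose (4.0046, 1.3681, 3.5590)
step 3: θ'=2.0590 (R=0.3333) → pose (4.4342, 1.2198, 2.0590)
step 4: θ'=1.5590 (R=-3.0000) → pose (4.0839, 2.6623, 1.5590)
step 5: θ'=3.0590 (R=-2.0000) → pose (5.9188, 0.6455, 3.0590)
step 6: θ'=3.0590 (straight) → pose (2.4307, 0.9343, 3.0590)

(2.4307, 0.9343, 3.0590)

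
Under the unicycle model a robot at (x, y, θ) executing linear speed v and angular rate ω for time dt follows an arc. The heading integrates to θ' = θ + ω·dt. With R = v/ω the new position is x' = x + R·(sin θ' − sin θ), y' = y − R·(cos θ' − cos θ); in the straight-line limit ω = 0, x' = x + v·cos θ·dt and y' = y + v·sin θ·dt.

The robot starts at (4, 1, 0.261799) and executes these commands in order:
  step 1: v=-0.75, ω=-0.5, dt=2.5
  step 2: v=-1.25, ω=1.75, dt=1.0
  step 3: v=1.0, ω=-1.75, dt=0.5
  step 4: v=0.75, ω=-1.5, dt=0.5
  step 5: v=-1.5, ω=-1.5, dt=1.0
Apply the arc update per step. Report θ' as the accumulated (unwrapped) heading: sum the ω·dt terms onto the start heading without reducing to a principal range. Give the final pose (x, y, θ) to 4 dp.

step 1: θ'=-0.9882 (R=1.5000) → pose (2.3592, 1.6236, -0.9882)
step 2: θ'=0.7618 (R=-0.7143) → pose (1.2697, 1.7475, 0.7618)
step 3: θ'=-0.1132 (R=-0.5714) → pose (1.7287, 1.9017, -0.1132)
step 4: θ'=-0.8632 (R=-0.5000) → pose (2.0522, 1.7300, -0.8632)
step 5: θ'=-2.3632 (R=1.0000) → pose (2.1100, 3.0920, -2.3632)

(2.1100, 3.0920, -2.3632)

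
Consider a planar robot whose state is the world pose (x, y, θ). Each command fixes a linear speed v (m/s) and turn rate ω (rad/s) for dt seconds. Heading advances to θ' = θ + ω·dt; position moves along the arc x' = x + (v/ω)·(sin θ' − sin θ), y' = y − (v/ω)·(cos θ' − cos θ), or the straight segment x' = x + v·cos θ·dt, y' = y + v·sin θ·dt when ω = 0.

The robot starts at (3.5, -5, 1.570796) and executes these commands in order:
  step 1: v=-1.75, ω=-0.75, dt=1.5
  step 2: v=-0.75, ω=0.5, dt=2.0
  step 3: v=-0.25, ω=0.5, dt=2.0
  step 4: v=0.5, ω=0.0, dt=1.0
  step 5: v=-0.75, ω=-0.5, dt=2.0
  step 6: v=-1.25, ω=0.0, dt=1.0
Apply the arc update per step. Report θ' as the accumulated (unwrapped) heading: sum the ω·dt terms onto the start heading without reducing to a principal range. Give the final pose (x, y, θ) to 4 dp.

step 1: θ'=0.4458 (R=2.3333) → pose (2.1727, -7.1053, 0.4458)
step 2: θ'=1.4458 (R=-1.5000) → pose (1.3312, -8.2717, 1.4458)
step 3: θ'=2.4458 (R=-0.5000) → pose (1.5068, -8.7178, 2.4458)
step 4: θ'=2.4458 (straight) → pose (1.1230, -8.3973, 2.4458)
step 5: θ'=1.4458 (R=1.5000) → pose (1.6498, -9.7356, 1.4458)
step 6: θ'=1.4458 (straight) → pose (1.4940, -10.9759, 1.4458)

(1.4940, -10.9759, 1.4458)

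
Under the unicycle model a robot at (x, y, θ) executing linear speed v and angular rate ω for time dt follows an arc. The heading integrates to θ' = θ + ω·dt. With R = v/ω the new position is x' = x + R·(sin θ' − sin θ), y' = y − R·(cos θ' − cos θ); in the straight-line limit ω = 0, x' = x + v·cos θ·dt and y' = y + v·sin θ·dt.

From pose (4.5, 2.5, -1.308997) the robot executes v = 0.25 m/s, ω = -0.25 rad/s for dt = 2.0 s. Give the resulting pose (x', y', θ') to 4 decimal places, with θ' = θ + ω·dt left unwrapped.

θ' = -1.3090 + -0.25·2.0 = -1.8090
R = v/ω = 0.25/-0.25 = -1.0000
x' = 4.5 + -1.0000·(sin -1.8090 − sin -1.3090) = 4.5058
y' = 2.5 − -1.0000·(cos -1.8090 − cos -1.3090) = 2.0052

(4.5058, 2.0052, -1.8090)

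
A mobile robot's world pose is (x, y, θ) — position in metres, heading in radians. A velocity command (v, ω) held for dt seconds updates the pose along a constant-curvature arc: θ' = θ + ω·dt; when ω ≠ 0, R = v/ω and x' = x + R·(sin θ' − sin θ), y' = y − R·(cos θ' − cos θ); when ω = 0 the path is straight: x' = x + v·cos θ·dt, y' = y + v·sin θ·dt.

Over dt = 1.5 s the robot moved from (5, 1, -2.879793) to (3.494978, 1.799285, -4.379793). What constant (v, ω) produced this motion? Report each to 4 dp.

Δθ = -4.379793 − -2.879793 = -1.500000
ω = Δθ/dt = -1.500000/1.5 = -1.0000
R = Δx/(sin θ' − sin θ) = -1.2500
v = R·ω = -1.2500·-1.0000 = 1.2500

v = 1.2500, ω = -1.0000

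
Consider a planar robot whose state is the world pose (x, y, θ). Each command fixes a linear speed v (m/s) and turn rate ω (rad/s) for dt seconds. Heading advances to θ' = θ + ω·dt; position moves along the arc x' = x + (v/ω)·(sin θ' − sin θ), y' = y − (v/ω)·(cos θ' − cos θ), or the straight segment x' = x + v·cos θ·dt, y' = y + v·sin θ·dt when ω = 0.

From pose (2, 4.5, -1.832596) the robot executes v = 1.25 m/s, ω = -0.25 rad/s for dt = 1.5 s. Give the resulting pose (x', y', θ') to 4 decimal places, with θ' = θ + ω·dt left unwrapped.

θ' = -1.8326 + -0.25·1.5 = -2.2076
R = v/ω = 1.25/-0.25 = -5.0000
x' = 2 + -5.0000·(sin -2.2076 − sin -1.8326) = 1.1904
y' = 4.5 − -5.0000·(cos -2.2076 − cos -1.8326) = 2.8210

(1.1904, 2.8210, -2.2076)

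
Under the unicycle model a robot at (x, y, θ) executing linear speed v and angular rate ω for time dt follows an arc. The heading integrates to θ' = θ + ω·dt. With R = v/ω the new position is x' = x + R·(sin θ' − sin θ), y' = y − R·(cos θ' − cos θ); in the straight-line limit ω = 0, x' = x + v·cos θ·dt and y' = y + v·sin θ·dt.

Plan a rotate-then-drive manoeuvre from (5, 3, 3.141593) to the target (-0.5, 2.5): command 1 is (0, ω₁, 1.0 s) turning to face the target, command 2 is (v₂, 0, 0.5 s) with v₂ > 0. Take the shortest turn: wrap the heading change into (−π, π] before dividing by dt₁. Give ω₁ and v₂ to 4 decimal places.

heading to target = atan2(2.5−3, -0.5−5) = -3.0509
Δθ = wrap(-3.0509 − 3.1416) = 0.0907; ω₁ = Δθ/dt₁ = 0.0907
distance = √((-0.5−5)² + (2.5−3)²) = 5.5227; v₂ = distance/dt₂ = 11.0454

ω₁ = 0.0907, v₂ = 11.0454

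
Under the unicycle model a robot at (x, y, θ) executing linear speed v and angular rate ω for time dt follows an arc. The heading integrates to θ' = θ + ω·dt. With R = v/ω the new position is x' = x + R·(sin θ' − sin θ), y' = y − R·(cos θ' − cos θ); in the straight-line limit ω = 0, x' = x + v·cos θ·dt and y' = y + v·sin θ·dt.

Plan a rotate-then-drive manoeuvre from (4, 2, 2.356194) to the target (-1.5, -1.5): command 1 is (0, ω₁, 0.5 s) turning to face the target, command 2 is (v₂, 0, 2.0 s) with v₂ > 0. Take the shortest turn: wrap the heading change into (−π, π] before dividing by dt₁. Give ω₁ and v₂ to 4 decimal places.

heading to target = atan2(-1.5−2, -1.5−4) = -2.5749
Δθ = wrap(-2.5749 − 2.3562) = 1.3521; ω₁ = Δθ/dt₁ = 2.7043
distance = √((-1.5−4)² + (-1.5−2)²) = 6.5192; v₂ = distance/dt₂ = 3.2596

ω₁ = 2.7043, v₂ = 3.2596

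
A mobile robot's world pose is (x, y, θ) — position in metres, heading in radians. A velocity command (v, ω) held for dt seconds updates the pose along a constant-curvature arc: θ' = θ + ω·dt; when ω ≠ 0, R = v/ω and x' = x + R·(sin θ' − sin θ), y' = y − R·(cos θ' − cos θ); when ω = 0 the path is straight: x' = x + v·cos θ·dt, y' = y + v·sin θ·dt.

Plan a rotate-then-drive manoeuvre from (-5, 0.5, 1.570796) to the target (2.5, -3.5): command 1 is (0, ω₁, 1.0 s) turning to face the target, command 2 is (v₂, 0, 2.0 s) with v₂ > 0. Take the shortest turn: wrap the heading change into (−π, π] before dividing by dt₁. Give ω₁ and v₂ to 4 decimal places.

heading to target = atan2(-3.5−0.5, 2.5−-5) = -0.4900
Δθ = wrap(-0.4900 − 1.5708) = -2.0608; ω₁ = Δθ/dt₁ = -2.0608
distance = √((2.5−-5)² + (-3.5−0.5)²) = 8.5000; v₂ = distance/dt₂ = 4.2500

ω₁ = -2.0608, v₂ = 4.2500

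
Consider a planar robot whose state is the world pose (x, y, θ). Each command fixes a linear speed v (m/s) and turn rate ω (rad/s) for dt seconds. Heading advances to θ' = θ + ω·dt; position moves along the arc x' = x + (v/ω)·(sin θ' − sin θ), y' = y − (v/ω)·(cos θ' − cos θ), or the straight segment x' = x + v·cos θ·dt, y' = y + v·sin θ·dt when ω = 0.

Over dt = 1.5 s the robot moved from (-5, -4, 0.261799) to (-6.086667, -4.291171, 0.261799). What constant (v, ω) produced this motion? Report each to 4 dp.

v = -0.7500, ω = 0.0000

Δθ = 0.261799 − 0.261799 = 0.000000
ω = Δθ/dt = 0.000000/1.5 = 0.0000
ω = 0 → v = (Δx·cos θ + Δy·sin θ)/dt = -0.7500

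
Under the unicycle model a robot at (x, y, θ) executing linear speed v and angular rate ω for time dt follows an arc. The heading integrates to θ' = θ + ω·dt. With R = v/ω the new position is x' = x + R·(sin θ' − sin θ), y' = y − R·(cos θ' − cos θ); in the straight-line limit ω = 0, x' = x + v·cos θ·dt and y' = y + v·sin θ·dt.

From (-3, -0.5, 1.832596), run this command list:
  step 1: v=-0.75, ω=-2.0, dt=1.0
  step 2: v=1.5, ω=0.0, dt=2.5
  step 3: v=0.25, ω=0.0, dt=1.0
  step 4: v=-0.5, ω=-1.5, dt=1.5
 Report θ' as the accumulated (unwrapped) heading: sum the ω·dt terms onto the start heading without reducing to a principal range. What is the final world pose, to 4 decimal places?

step 1: θ'=-0.1674 (R=0.3750) → pose (-3.4247, -0.9668, -0.1674)
step 2: θ'=-0.1674 (straight) → pose (0.2729, -1.5917, -0.1674)
step 3: θ'=-0.1674 (straight) → pose (0.5194, -1.6333, -0.1674)
step 4: θ'=-2.4174 (R=0.3333) → pose (0.3541, -1.0550, -2.4174)

(0.3541, -1.0550, -2.4174)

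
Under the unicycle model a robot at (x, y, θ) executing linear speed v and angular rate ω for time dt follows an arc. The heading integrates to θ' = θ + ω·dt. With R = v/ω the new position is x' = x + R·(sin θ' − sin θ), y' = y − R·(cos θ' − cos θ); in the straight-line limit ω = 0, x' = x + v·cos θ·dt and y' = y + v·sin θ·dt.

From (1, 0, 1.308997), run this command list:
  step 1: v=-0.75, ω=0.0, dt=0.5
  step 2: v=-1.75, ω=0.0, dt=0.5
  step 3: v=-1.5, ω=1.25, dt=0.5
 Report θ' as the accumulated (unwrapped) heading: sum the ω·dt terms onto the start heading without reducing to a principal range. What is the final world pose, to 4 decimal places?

(0.7139, -1.9443, 1.9340)

step 1: θ'=1.3090 (straight) → pose (0.9029, -0.3622, 1.3090)
step 2: θ'=1.3090 (straight) → pose (0.6765, -1.2074, 1.3090)
step 3: θ'=1.9340 (R=-1.2000) → pose (0.7139, -1.9443, 1.9340)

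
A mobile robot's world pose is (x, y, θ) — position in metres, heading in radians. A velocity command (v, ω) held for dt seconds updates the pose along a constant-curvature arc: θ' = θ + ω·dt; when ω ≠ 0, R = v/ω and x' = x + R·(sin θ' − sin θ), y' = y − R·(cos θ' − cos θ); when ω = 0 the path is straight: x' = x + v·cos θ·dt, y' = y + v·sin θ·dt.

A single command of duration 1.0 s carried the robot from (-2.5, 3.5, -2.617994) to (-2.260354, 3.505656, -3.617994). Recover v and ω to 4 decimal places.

v = -0.2500, ω = -1.0000

Δθ = -3.617994 − -2.617994 = -1.000000
ω = Δθ/dt = -1.000000/1.0 = -1.0000
R = Δx/(sin θ' − sin θ) = 0.2500
v = R·ω = 0.2500·-1.0000 = -0.2500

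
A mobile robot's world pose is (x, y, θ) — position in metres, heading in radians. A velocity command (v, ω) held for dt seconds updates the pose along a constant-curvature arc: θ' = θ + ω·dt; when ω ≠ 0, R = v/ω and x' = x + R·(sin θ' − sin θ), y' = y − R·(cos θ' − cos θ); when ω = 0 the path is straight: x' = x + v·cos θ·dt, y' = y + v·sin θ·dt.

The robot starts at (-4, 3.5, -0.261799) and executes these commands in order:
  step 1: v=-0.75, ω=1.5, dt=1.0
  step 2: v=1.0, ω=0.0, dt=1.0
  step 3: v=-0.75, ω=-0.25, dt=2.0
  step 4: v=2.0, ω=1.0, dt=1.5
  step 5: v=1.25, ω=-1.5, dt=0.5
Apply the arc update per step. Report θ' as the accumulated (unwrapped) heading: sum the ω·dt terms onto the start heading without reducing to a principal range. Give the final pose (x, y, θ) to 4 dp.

step 1: θ'=1.2382 (R=-0.5000) → pose (-4.6020, 3.1803, 1.2382)
step 2: θ'=1.2382 (straight) → pose (-4.2755, 4.1255, 1.2382)
step 3: θ'=0.7382 (R=3.0000) → pose (-5.0922, 2.8859, 0.7382)
step 4: θ'=2.2382 (R=2.0000) → pose (-4.8673, 5.6032, 2.2382)
step 5: θ'=1.4882 (R=-0.8333) → pose (-5.0433, 6.1877, 1.4882)

(-5.0433, 6.1877, 1.4882)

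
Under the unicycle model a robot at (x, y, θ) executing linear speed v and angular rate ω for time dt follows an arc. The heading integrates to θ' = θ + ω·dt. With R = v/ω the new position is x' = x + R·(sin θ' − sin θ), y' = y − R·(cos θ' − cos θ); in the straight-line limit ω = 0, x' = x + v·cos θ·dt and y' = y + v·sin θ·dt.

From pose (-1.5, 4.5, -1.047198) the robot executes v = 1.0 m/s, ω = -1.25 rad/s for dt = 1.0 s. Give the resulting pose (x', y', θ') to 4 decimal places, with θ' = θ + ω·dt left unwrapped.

θ' = -1.0472 + -1.25·1.0 = -2.2972
R = v/ω = 1.0/-1.25 = -0.8000
x' = -1.5 + -0.8000·(sin -2.2972 − sin -1.0472) = -1.5948
y' = 4.5 − -0.8000·(cos -2.2972 − cos -1.0472) = 3.5687

(-1.5948, 3.5687, -2.2972)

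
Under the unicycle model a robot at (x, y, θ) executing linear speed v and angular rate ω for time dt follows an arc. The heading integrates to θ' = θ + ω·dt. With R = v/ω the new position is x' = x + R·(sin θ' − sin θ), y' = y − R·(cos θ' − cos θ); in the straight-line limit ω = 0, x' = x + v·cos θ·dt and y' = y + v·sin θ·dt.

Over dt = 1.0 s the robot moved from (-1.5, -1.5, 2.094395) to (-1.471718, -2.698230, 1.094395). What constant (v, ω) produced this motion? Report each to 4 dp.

Δθ = 1.094395 − 2.094395 = -1.000000
ω = Δθ/dt = -1.000000/1.0 = -1.0000
R = −Δy/(cos θ' − cos θ) = 1.2500
v = R·ω = 1.2500·-1.0000 = -1.2500

v = -1.2500, ω = -1.0000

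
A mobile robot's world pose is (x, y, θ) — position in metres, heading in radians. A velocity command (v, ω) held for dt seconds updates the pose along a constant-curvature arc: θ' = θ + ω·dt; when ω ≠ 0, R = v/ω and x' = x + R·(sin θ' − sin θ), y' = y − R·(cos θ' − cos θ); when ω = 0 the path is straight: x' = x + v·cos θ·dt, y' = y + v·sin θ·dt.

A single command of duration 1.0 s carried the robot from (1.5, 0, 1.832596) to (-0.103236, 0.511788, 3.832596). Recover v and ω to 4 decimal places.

v = 2.0000, ω = 2.0000

Δθ = 3.832596 − 1.832596 = 2.000000
ω = Δθ/dt = 2.000000/1.0 = 2.0000
R = Δx/(sin θ' − sin θ) = 1.0000
v = R·ω = 1.0000·2.0000 = 2.0000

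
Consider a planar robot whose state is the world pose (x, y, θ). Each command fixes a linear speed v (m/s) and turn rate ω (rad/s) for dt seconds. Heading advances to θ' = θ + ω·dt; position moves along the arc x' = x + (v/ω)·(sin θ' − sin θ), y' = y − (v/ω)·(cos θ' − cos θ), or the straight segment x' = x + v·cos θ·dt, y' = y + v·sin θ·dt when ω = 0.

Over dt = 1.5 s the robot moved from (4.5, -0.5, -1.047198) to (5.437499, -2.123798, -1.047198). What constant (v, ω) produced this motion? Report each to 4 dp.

Δθ = -1.047198 − -1.047198 = 0.000000
ω = Δθ/dt = 0.000000/1.5 = 0.0000
ω = 0 → v = (Δx·cos θ + Δy·sin θ)/dt = 1.2500

v = 1.2500, ω = 0.0000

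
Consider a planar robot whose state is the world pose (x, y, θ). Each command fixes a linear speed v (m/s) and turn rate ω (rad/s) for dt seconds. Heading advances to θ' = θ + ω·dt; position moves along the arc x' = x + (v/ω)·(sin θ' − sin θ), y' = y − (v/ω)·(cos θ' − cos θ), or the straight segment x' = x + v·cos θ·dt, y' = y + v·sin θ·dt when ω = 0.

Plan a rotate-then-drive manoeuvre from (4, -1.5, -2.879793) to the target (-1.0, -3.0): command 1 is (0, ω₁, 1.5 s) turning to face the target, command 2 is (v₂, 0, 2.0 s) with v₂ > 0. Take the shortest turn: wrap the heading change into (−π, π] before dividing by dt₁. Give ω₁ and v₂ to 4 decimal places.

heading to target = atan2(-3−-1.5, -1−4) = -2.8501
Δθ = wrap(-2.8501 − -2.8798) = 0.0297; ω₁ = Δθ/dt₁ = 0.0198
distance = √((-1−4)² + (-3−-1.5)²) = 5.2202; v₂ = distance/dt₂ = 2.6101

ω₁ = 0.0198, v₂ = 2.6101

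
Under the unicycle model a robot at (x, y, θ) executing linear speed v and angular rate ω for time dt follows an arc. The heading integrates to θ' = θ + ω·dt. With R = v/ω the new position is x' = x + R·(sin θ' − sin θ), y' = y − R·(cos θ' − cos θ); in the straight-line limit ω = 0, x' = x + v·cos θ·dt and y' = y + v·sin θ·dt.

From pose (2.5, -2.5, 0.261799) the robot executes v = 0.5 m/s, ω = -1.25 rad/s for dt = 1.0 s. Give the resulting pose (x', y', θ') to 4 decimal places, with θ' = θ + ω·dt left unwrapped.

θ' = 0.2618 + -1.25·1.0 = -0.9882
R = v/ω = 0.5/-1.25 = -0.4000
x' = 2.5 + -0.4000·(sin -0.9882 − sin 0.2618) = 2.9375
y' = -2.5 − -0.4000·(cos -0.9882 − cos 0.2618) = -2.6663

(2.9375, -2.6663, -0.9882)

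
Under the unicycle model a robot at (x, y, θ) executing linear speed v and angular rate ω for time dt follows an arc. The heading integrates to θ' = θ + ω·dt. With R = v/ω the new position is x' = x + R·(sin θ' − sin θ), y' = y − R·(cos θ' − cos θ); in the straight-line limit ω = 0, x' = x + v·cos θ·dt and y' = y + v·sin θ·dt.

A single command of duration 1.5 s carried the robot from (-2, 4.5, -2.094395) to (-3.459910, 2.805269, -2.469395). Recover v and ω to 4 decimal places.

v = 1.5000, ω = -0.2500

Δθ = -2.469395 − -2.094395 = -0.375000
ω = Δθ/dt = -0.375000/1.5 = -0.2500
R = −Δy/(cos θ' − cos θ) = -6.0000
v = R·ω = -6.0000·-0.2500 = 1.5000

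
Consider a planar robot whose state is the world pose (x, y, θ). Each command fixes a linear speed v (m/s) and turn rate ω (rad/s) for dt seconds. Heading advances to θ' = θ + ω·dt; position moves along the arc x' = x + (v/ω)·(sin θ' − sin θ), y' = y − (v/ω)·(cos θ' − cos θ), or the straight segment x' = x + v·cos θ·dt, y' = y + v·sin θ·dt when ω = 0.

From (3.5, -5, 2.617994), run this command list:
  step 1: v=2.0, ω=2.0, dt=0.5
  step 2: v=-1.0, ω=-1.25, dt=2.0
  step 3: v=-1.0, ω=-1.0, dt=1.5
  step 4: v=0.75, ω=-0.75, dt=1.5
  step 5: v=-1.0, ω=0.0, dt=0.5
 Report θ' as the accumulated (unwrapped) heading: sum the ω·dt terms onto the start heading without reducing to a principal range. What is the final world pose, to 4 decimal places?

(2.9490, -6.8939, -1.5070)

step 1: θ'=3.6180 (R=1.0000) → pose (2.5414, -4.9774, 3.6180)
step 2: θ'=1.1180 (R=0.8000) → pose (3.6277, -6.0383, 1.1180)
step 3: θ'=-0.3820 (R=1.0000) → pose (2.3557, -6.5287, -0.3820)
step 4: θ'=-1.5070 (R=-1.0000) → pose (2.9808, -7.3929, -1.5070)
step 5: θ'=-1.5070 (straight) → pose (2.9490, -6.8939, -1.5070)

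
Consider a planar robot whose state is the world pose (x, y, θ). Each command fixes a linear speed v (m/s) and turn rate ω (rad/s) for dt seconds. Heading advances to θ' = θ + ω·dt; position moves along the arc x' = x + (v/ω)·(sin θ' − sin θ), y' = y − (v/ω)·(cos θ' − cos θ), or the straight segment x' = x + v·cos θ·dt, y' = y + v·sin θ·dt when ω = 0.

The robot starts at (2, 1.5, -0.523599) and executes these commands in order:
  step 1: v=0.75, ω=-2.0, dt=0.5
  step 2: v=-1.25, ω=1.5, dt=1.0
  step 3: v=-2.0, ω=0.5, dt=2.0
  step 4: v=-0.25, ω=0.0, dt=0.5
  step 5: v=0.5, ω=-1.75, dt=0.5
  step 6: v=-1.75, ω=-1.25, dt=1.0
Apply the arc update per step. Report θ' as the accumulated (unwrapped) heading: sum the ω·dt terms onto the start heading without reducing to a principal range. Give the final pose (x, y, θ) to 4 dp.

(-3.3150, 1.0677, -1.1486)

step 1: θ'=-1.5236 (R=-0.3750) → pose (2.1871, 1.1929, -1.5236)
step 2: θ'=-0.0236 (R=-0.8333) → pose (1.3743, 1.9867, -0.0236)
step 3: θ'=0.9764 (R=-4.0000) → pose (-2.0340, 0.2279, 0.9764)
step 4: θ'=0.9764 (straight) → pose (-2.1040, 0.1243, 0.9764)
step 5: θ'=0.1014 (R=-0.2857) → pose (-1.8962, 0.2485, 0.1014)
step 6: θ'=-1.1486 (R=1.4000) → pose (-3.3150, 1.0677, -1.1486)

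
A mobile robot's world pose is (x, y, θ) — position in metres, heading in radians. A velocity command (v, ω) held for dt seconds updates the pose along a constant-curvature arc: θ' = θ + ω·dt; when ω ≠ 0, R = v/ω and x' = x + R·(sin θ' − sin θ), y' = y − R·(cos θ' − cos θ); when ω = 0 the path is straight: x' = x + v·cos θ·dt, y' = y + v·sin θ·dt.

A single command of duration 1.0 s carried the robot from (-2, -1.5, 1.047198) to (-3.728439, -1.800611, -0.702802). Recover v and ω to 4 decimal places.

Δθ = -0.702802 − 1.047198 = -1.750000
ω = Δθ/dt = -1.750000/1.0 = -1.7500
R = Δx/(sin θ' − sin θ) = 1.1429
v = R·ω = 1.1429·-1.7500 = -2.0000

v = -2.0000, ω = -1.7500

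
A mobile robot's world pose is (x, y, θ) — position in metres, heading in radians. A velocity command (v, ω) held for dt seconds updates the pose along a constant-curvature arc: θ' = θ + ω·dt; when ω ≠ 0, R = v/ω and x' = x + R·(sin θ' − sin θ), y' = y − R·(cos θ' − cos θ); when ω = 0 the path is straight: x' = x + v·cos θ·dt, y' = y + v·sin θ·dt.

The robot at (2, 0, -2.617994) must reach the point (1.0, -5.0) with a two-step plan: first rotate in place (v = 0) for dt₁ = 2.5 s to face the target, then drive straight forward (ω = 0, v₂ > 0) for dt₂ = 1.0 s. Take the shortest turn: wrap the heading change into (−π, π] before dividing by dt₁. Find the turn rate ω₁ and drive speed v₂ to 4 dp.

ω₁ = 0.3399, v₂ = 5.0990

heading to target = atan2(-5−0, 1−2) = -1.7682
Δθ = wrap(-1.7682 − -2.6180) = 0.8498; ω₁ = Δθ/dt₁ = 0.3399
distance = √((1−2)² + (-5−0)²) = 5.0990; v₂ = distance/dt₂ = 5.0990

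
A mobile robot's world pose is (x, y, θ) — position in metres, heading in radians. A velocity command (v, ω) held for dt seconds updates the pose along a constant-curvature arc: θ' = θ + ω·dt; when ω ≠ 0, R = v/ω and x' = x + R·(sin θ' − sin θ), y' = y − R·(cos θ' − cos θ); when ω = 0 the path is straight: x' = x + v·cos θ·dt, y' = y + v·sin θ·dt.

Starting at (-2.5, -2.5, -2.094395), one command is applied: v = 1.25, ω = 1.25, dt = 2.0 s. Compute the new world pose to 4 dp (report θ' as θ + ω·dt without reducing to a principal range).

θ' = -2.0944 + 1.25·2.0 = 0.4056
R = v/ω = 1.25/1.25 = 1.0000
x' = -2.5 + 1.0000·(sin 0.4056 − sin -2.0944) = -1.2394
y' = -2.5 − 1.0000·(cos 0.4056 − cos -2.0944) = -3.9189

(-1.2394, -3.9189, 0.4056)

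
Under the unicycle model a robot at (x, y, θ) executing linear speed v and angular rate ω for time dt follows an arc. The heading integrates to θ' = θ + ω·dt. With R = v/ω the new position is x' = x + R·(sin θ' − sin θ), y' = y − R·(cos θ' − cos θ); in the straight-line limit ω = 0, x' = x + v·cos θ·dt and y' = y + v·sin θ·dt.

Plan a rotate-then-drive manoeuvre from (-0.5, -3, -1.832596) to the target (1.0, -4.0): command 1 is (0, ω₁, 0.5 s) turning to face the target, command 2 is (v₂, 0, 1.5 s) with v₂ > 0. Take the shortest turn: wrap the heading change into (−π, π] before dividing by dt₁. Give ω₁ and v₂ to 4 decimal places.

ω₁ = 2.4892, v₂ = 1.2019

heading to target = atan2(-4−-3, 1−-0.5) = -0.5880
Δθ = wrap(-0.5880 − -1.8326) = 1.2446; ω₁ = Δθ/dt₁ = 2.4892
distance = √((1−-0.5)² + (-4−-3)²) = 1.8028; v₂ = distance/dt₂ = 1.2019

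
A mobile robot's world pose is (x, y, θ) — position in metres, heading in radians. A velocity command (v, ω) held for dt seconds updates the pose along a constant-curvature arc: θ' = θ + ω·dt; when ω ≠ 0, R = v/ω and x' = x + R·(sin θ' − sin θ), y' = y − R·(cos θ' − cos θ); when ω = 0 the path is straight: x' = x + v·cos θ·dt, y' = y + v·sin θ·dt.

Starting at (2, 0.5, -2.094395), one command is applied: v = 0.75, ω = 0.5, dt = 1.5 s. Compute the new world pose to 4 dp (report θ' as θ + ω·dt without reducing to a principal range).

(1.8373, -0.5867, -1.3444)

θ' = -2.0944 + 0.5·1.5 = -1.3444
R = v/ω = 0.75/0.5 = 1.5000
x' = 2 + 1.5000·(sin -1.3444 − sin -2.0944) = 1.8373
y' = 0.5 − 1.5000·(cos -1.3444 − cos -2.0944) = -0.5867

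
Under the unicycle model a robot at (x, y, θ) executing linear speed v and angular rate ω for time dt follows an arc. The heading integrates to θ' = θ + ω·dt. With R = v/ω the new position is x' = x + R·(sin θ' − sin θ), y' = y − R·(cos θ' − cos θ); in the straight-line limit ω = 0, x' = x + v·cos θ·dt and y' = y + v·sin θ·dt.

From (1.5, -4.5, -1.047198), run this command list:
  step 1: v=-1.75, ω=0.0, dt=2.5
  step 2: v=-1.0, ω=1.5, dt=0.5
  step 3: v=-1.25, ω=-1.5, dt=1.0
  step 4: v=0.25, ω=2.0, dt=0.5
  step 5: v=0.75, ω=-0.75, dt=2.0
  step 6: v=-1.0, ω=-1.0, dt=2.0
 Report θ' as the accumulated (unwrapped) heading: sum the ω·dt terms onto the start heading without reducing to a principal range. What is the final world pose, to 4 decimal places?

step 1: θ'=-1.0472 (straight) → pose (-0.6875, -0.7111, -1.0472)
step 2: θ'=-0.2972 (R=-0.6667) → pose (-1.0696, -0.4070, -0.2972)
step 3: θ'=-1.7972 (R=0.8333) → pose (-1.6377, 0.5768, -1.7972)
step 4: θ'=-0.7972 (R=0.1250) → pose (-1.6053, 0.4614, -0.7972)
step 5: θ'=-2.2972 (R=-1.0000) → pose (-1.5731, -0.9015, -2.2972)
step 6: θ'=-4.2972 (R=1.0000) → pose (0.0895, -1.1623, -4.2972)

(0.0895, -1.1623, -4.2972)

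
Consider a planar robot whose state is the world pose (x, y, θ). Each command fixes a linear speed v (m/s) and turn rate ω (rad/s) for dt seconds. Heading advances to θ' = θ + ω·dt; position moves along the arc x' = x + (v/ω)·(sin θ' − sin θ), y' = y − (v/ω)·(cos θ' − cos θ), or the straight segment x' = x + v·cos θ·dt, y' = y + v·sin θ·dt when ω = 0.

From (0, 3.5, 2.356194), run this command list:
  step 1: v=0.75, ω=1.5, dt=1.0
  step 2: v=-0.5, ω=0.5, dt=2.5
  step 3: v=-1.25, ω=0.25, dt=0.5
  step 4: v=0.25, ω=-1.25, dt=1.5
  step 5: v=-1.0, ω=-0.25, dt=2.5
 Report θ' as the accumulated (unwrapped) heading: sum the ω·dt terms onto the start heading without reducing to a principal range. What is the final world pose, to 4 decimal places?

step 1: θ'=3.8562 (R=0.5000) → pose (-0.6812, 3.5241, 3.8562)
step 2: θ'=5.1062 (R=-1.0000) → pose (-0.4131, 4.6632, 5.1062)
step 3: θ'=5.2312 (R=-5.0000) → pose (-0.6883, 5.2239, 5.2312)
step 4: θ'=3.3562 (R=-0.2000) → pose (-0.8194, 4.9293, 3.3562)
step 5: θ'=2.7312 (R=4.0000) → pose (1.6284, 4.6889, 2.7312)

(1.6284, 4.6889, 2.7312)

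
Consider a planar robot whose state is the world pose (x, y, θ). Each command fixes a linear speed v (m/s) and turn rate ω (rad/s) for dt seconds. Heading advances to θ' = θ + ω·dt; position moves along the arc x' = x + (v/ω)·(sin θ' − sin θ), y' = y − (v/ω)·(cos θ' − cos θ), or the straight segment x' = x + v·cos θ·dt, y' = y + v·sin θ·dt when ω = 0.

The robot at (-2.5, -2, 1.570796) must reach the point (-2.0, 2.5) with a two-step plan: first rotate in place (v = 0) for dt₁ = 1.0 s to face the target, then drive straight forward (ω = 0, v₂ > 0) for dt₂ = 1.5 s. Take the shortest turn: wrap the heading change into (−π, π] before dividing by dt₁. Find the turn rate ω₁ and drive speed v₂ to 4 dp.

ω₁ = -0.1107, v₂ = 3.0185

heading to target = atan2(2.5−-2, -2−-2.5) = 1.4601
Δθ = wrap(1.4601 − 1.5708) = -0.1107; ω₁ = Δθ/dt₁ = -0.1107
distance = √((-2−-2.5)² + (2.5−-2)²) = 4.5277; v₂ = distance/dt₂ = 3.0185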